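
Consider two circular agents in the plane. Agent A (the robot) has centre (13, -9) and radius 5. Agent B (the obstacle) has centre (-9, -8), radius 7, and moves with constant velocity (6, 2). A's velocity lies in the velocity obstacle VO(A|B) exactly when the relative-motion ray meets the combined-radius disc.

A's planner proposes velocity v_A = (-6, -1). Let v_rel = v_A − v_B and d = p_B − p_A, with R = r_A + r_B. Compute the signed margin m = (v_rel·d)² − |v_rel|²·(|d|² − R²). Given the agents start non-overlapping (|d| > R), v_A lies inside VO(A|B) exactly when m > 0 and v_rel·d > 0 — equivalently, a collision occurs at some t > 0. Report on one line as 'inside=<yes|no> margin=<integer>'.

d = (-22, 1),  |d|² = 485;  R = 5+7 = 12,  c = 485−12² = 341
v_rel = (-12, -3),  |v_rel|² = 153;  v_rel·d = (-12)·(-22) + (-3)·(1) = 261
153·t² − 522·t + 341 = 0  ⇒  m = 261² − 153·341 = 15948
m = 15948 > 0,  v_rel·d = 261 > 0  ⇒  inside

inside=yes margin=15948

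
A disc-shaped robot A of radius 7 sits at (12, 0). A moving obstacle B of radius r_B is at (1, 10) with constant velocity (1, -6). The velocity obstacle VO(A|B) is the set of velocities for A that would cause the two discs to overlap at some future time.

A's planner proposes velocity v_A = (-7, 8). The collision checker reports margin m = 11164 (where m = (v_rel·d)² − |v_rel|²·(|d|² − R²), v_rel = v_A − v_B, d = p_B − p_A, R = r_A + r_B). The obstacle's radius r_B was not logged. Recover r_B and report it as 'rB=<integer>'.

m = 11164
d = (-11, 10);  v_rel = (-8, 14),  |v_rel|² = 260
v_rel×d = (-8)·(10) − (14)·(-11) = 74
since m = R²·260 − 74²:  R² = (5476 + 11164) / 260 = 64
R = √64 = 8  ⇒  r_B = 8 − 7 = 1

rB=1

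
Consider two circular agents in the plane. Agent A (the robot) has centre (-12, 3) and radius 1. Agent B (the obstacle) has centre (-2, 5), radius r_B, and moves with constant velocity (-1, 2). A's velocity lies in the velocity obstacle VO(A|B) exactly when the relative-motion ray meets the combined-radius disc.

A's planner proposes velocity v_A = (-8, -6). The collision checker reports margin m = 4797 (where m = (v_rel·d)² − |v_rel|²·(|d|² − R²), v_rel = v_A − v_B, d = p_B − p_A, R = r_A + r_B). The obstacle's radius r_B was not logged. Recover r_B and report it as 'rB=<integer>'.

m = 4797
d = (10, 2);  v_rel = (-7, -8),  |v_rel|² = 113
v_rel×d = (-7)·(2) − (-8)·(10) = 66
since m = R²·113 − 66²:  R² = (4356 + 4797) / 113 = 81
R = √81 = 9  ⇒  r_B = 9 − 1 = 8

rB=8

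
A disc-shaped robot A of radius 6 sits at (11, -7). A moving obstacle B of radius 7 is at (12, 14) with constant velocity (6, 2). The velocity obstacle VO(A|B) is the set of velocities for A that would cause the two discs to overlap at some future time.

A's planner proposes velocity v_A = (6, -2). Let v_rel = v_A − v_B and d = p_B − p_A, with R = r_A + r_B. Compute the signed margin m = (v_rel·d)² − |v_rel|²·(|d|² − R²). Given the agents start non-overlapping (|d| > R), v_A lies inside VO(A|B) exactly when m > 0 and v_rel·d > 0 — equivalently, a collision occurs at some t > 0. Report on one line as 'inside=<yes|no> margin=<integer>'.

d = (1, 21),  |d|² = 442;  R = 6+7 = 13,  c = 442−13² = 273
v_rel = (0, -4),  |v_rel|² = 16;  v_rel·d = (0)·(1) + (-4)·(21) = -84
16·t² + 168·t + 273 = 0  ⇒  m = (-84)² − 16·273 = 2688
m = 2688 > 0,  v_rel·d = -84 < 0  ⇒  outside

inside=no margin=2688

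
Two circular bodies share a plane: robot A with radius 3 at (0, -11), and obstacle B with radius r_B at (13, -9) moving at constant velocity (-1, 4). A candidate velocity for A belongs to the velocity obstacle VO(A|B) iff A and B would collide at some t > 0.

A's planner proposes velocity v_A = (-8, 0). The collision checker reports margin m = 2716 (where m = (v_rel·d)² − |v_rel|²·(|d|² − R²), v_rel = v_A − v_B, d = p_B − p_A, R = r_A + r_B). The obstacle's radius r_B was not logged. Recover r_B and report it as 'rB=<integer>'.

m = 2716
d = (13, 2);  v_rel = (-7, -4),  |v_rel|² = 65
v_rel×d = (-7)·(2) − (-4)·(13) = 38
since m = R²·65 − 38²:  R² = (1444 + 2716) / 65 = 64
R = √64 = 8  ⇒  r_B = 8 − 3 = 5

rB=5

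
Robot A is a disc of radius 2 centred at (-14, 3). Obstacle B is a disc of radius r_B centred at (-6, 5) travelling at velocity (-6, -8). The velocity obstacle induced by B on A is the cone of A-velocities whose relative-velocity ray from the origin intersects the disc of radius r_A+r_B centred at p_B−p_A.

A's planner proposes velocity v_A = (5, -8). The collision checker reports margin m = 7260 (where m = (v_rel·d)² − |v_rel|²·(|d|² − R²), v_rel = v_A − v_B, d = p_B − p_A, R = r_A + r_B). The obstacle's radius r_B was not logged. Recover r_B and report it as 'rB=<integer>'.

m = 7260
d = (8, 2);  v_rel = (11, 0),  |v_rel|² = 121
v_rel×d = (11)·(2) − (0)·(8) = 22
since m = R²·121 − 22²:  R² = (484 + 7260) / 121 = 64
R = √64 = 8  ⇒  r_B = 8 − 2 = 6

rB=6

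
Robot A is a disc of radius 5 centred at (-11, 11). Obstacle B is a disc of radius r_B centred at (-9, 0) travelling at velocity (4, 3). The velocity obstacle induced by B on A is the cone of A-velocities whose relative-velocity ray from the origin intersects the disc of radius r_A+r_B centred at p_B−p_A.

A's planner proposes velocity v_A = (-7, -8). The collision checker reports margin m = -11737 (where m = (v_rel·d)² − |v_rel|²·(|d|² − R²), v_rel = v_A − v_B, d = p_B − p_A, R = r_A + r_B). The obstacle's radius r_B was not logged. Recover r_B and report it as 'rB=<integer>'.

m = -11737
d = (2, -11);  v_rel = (-11, -11),  |v_rel|² = 242
v_rel×d = (-11)·(-11) − (-11)·(2) = 143
since m = R²·242 − 143²:  R² = (20449 + -11737) / 242 = 36
R = √36 = 6  ⇒  r_B = 6 − 5 = 1

rB=1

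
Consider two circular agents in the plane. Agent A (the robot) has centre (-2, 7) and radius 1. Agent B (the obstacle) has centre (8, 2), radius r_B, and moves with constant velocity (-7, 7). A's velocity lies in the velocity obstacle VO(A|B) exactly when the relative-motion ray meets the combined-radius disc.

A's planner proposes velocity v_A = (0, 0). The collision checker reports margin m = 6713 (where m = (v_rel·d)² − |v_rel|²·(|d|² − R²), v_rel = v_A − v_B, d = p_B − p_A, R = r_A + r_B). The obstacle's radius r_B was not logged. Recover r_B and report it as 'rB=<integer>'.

m = 6713
d = (10, -5);  v_rel = (7, -7),  |v_rel|² = 98
v_rel×d = (7)·(-5) − (-7)·(10) = 35
since m = R²·98 − 35²:  R² = (1225 + 6713) / 98 = 81
R = √81 = 9  ⇒  r_B = 9 − 1 = 8

rB=8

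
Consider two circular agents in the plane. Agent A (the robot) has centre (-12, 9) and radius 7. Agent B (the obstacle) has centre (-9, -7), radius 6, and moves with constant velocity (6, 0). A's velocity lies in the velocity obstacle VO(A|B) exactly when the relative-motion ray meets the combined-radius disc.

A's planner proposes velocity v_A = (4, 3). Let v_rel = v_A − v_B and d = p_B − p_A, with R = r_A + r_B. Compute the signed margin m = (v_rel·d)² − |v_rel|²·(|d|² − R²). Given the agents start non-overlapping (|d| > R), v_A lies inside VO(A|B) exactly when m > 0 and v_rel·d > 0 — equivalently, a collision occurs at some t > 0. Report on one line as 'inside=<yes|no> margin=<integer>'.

d = (3, -16),  |d|² = 265;  R = 7+6 = 13,  c = 265−13² = 96
v_rel = (-2, 3),  |v_rel|² = 13;  v_rel·d = (-2)·(3) + (3)·(-16) = -54
13·t² + 108·t + 96 = 0  ⇒  m = (-54)² − 13·96 = 1668
m = 1668 > 0,  v_rel·d = -54 < 0  ⇒  outside

inside=no margin=1668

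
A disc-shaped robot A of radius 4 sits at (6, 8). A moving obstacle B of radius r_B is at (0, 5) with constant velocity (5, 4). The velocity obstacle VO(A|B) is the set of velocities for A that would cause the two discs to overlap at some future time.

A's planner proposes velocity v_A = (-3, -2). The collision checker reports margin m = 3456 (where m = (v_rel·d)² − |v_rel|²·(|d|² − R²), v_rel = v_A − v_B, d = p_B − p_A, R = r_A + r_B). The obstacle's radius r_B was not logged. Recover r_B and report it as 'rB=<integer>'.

m = 3456
d = (-6, -3);  v_rel = (-8, -6),  |v_rel|² = 100
v_rel×d = (-8)·(-3) − (-6)·(-6) = -12
since m = R²·100 − (-12)²:  R² = (144 + 3456) / 100 = 36
R = √36 = 6  ⇒  r_B = 6 − 4 = 2

rB=2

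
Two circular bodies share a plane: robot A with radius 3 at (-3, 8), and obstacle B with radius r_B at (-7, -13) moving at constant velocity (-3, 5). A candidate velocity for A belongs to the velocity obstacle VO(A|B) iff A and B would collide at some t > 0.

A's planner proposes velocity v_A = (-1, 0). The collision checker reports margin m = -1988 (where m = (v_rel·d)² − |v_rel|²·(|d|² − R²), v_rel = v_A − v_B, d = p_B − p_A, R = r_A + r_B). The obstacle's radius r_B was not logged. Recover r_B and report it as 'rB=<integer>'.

m = -1988
d = (-4, -21);  v_rel = (2, -5),  |v_rel|² = 29
v_rel×d = (2)·(-21) − (-5)·(-4) = -62
since m = R²·29 − (-62)²:  R² = (3844 + -1988) / 29 = 64
R = √64 = 8  ⇒  r_B = 8 − 3 = 5

rB=5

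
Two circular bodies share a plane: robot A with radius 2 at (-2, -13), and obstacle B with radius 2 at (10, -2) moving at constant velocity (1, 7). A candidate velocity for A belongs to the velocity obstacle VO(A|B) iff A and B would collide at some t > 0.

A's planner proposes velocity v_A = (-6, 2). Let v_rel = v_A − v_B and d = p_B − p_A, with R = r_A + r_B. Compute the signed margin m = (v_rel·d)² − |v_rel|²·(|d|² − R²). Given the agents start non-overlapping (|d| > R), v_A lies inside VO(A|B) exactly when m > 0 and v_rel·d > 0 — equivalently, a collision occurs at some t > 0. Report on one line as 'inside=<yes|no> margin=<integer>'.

d = (12, 11),  |d|² = 265;  R = 2+2 = 4,  c = 265−4² = 249
v_rel = (-7, -5),  |v_rel|² = 74;  v_rel·d = (-7)·(12) + (-5)·(11) = -139
74·t² + 278·t + 249 = 0  ⇒  m = (-139)² − 74·249 = 895
m = 895 > 0,  v_rel·d = -139 < 0  ⇒  outside

inside=no margin=895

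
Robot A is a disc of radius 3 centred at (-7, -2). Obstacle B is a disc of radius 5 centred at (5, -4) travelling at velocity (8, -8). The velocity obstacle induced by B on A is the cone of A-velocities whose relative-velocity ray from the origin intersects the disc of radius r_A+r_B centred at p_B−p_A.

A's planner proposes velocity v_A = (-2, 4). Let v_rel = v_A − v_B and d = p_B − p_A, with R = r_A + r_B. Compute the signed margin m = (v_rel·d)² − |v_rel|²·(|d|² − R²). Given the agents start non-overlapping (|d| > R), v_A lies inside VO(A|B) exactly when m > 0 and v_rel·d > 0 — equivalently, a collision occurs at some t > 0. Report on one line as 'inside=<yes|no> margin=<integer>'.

d = (12, -2),  |d|² = 148;  R = 3+5 = 8,  c = 148−8² = 84
v_rel = (-10, 12),  |v_rel|² = 244;  v_rel·d = (-10)·(12) + (12)·(-2) = -144
244·t² + 288·t + 84 = 0  ⇒  m = (-144)² − 244·84 = 240
m = 240 > 0,  v_rel·d = -144 < 0  ⇒  outside

inside=no margin=240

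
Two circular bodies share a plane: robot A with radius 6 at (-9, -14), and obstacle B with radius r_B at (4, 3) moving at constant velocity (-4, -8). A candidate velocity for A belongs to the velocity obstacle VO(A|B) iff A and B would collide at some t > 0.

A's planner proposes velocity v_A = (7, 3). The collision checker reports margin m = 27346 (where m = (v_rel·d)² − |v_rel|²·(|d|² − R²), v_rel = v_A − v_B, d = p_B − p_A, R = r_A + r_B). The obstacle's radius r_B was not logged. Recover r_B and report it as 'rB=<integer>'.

m = 27346
d = (13, 17);  v_rel = (11, 11),  |v_rel|² = 242
v_rel×d = (11)·(17) − (11)·(13) = 44
since m = R²·242 − 44²:  R² = (1936 + 27346) / 242 = 121
R = √121 = 11  ⇒  r_B = 11 − 6 = 5

rB=5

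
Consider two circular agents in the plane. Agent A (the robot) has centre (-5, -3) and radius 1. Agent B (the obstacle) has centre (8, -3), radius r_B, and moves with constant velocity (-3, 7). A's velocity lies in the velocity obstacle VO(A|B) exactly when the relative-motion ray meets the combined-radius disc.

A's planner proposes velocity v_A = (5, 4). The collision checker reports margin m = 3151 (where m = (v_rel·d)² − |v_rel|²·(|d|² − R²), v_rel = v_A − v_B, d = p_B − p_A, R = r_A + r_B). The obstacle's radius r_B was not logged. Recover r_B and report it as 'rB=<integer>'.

m = 3151
d = (13, 0);  v_rel = (8, -3),  |v_rel|² = 73
v_rel×d = (8)·(0) − (-3)·(13) = 39
since m = R²·73 − 39²:  R² = (1521 + 3151) / 73 = 64
R = √64 = 8  ⇒  r_B = 8 − 1 = 7

rB=7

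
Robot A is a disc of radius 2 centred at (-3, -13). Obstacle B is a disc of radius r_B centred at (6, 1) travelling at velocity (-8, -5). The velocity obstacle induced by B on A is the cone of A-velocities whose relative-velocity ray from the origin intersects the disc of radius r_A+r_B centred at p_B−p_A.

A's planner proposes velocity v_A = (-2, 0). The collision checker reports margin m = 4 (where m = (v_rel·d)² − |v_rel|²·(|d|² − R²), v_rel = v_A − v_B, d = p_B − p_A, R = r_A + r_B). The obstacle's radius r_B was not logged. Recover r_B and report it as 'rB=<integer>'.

m = 4
d = (9, 14);  v_rel = (6, 5),  |v_rel|² = 61
v_rel×d = (6)·(14) − (5)·(9) = 39
since m = R²·61 − 39²:  R² = (1521 + 4) / 61 = 25
R = √25 = 5  ⇒  r_B = 5 − 2 = 3

rB=3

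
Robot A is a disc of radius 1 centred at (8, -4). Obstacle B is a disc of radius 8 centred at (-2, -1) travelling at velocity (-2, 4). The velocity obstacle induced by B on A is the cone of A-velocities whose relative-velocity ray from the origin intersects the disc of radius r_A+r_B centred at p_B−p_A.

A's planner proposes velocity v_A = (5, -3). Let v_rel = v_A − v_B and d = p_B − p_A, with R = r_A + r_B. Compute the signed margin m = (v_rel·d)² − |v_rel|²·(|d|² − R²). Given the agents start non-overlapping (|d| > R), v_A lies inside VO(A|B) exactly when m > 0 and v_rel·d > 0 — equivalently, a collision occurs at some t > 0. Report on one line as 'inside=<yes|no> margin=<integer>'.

d = (-10, 3),  |d|² = 109;  R = 1+8 = 9,  c = 109−9² = 28
v_rel = (7, -7),  |v_rel|² = 98;  v_rel·d = (7)·(-10) + (-7)·(3) = -91
98·t² + 182·t + 28 = 0  ⇒  m = (-91)² − 98·28 = 5537
m = 5537 > 0,  v_rel·d = -91 < 0  ⇒  outside

inside=no margin=5537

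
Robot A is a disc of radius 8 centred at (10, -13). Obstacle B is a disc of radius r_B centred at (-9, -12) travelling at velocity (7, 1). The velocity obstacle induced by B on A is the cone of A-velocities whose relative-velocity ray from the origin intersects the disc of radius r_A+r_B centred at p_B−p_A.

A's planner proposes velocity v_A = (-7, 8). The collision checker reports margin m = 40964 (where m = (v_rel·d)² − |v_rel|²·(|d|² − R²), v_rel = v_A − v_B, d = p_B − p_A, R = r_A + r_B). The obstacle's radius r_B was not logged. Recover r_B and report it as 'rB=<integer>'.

m = 40964
d = (-19, 1);  v_rel = (-14, 7),  |v_rel|² = 245
v_rel×d = (-14)·(1) − (7)·(-19) = 119
since m = R²·245 − 119²:  R² = (14161 + 40964) / 245 = 225
R = √225 = 15  ⇒  r_B = 15 − 8 = 7

rB=7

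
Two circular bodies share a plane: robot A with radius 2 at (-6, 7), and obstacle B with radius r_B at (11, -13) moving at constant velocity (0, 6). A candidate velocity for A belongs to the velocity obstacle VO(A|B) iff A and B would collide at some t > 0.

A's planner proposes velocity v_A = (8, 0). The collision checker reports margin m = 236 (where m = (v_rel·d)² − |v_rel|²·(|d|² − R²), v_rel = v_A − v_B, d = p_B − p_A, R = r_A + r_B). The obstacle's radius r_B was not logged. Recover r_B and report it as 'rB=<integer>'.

m = 236
d = (17, -20);  v_rel = (8, -6),  |v_rel|² = 100
v_rel×d = (8)·(-20) − (-6)·(17) = -58
since m = R²·100 − (-58)²:  R² = (3364 + 236) / 100 = 36
R = √36 = 6  ⇒  r_B = 6 − 2 = 4

rB=4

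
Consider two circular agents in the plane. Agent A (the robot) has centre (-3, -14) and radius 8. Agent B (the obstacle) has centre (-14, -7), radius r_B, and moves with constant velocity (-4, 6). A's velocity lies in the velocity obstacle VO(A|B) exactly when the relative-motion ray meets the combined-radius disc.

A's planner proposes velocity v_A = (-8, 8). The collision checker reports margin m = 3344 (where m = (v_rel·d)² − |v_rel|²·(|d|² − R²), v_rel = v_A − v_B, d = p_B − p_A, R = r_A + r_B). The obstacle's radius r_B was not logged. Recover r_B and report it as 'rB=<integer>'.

m = 3344
d = (-11, 7);  v_rel = (-4, 2),  |v_rel|² = 20
v_rel×d = (-4)·(7) − (2)·(-11) = -6
since m = R²·20 − (-6)²:  R² = (36 + 3344) / 20 = 169
R = √169 = 13  ⇒  r_B = 13 − 8 = 5

rB=5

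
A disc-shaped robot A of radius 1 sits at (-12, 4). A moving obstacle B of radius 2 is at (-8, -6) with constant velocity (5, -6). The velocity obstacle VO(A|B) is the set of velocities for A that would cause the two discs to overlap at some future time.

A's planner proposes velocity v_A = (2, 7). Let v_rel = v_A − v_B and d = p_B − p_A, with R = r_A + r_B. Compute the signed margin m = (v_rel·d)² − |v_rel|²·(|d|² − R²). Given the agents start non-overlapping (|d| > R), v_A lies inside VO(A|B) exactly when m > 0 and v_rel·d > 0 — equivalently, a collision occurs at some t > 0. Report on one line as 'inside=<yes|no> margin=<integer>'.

d = (4, -10),  |d|² = 116;  R = 1+2 = 3,  c = 116−3² = 107
v_rel = (-3, 13),  |v_rel|² = 178;  v_rel·d = (-3)·(4) + (13)·(-10) = -142
178·t² + 284·t + 107 = 0  ⇒  m = (-142)² − 178·107 = 1118
m = 1118 > 0,  v_rel·d = -142 < 0  ⇒  outside

inside=no margin=1118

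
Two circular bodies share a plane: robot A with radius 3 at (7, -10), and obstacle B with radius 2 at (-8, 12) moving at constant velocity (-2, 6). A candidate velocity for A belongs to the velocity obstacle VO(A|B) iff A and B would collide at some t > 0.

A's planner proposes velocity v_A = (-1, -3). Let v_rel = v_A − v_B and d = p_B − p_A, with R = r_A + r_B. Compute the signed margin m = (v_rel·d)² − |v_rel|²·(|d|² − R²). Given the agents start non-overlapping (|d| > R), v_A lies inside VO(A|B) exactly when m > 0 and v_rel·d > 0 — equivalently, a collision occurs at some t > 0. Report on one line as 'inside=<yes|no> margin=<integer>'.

d = (-15, 22),  |d|² = 709;  R = 3+2 = 5,  c = 709−5² = 684
v_rel = (1, -9),  |v_rel|² = 82;  v_rel·d = (1)·(-15) + (-9)·(22) = -213
82·t² + 426·t + 684 = 0  ⇒  m = (-213)² − 82·684 = -10719
m = -10719 < 0,  v_rel·d = -213 < 0  ⇒  outside

inside=no margin=-10719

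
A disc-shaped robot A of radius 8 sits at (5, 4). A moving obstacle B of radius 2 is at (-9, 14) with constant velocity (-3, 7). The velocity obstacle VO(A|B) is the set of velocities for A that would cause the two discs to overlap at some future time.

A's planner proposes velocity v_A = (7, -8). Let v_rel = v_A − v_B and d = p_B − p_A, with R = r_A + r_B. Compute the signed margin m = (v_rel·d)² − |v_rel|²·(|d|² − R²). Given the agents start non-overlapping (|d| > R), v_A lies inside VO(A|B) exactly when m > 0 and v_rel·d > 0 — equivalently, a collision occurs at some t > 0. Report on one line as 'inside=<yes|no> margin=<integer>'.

d = (-14, 10),  |d|² = 296;  R = 8+2 = 10,  c = 296−10² = 196
v_rel = (10, -15),  |v_rel|² = 325;  v_rel·d = (10)·(-14) + (-15)·(10) = -290
325·t² + 580·t + 196 = 0  ⇒  m = (-290)² − 325·196 = 20400
m = 20400 > 0,  v_rel·d = -290 < 0  ⇒  outside

inside=no margin=20400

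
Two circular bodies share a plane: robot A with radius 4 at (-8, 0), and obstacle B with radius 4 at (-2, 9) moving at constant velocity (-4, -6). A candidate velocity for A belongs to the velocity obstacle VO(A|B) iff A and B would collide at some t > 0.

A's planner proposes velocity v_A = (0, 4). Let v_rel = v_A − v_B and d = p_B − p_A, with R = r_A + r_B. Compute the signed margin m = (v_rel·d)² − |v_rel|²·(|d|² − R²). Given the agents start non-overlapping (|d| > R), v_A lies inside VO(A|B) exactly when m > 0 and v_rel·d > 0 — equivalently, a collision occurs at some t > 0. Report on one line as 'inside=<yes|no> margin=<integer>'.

d = (6, 9),  |d|² = 117;  R = 4+4 = 8,  c = 117−8² = 53
v_rel = (4, 10),  |v_rel|² = 116;  v_rel·d = (4)·(6) + (10)·(9) = 114
116·t² − 228·t + 53 = 0  ⇒  m = 114² − 116·53 = 6848
m = 6848 > 0,  v_rel·d = 114 > 0  ⇒  inside

inside=yes margin=6848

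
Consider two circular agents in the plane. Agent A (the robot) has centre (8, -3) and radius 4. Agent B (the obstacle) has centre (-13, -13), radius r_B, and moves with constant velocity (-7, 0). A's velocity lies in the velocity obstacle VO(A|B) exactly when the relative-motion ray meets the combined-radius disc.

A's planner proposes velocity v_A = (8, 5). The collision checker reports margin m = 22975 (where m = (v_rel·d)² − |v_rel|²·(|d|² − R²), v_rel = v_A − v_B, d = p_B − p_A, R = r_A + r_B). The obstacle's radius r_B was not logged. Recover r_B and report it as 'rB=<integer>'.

m = 22975
d = (-21, -10);  v_rel = (15, 5),  |v_rel|² = 250
v_rel×d = (15)·(-10) − (5)·(-21) = -45
since m = R²·250 − (-45)²:  R² = (2025 + 22975) / 250 = 100
R = √100 = 10  ⇒  r_B = 10 − 4 = 6

rB=6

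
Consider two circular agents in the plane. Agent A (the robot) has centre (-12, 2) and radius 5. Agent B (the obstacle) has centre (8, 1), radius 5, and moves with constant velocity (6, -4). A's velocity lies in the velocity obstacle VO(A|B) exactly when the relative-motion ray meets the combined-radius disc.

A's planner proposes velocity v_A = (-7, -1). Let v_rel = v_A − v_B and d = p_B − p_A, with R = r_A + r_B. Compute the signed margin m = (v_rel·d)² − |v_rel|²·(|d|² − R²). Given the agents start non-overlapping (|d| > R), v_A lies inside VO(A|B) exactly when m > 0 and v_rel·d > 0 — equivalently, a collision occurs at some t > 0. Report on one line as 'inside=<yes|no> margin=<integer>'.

d = (20, -1),  |d|² = 401;  R = 5+5 = 10,  c = 401−10² = 301
v_rel = (-13, 3),  |v_rel|² = 178;  v_rel·d = (-13)·(20) + (3)·(-1) = -263
178·t² + 526·t + 301 = 0  ⇒  m = (-263)² − 178·301 = 15591
m = 15591 > 0,  v_rel·d = -263 < 0  ⇒  outside

inside=no margin=15591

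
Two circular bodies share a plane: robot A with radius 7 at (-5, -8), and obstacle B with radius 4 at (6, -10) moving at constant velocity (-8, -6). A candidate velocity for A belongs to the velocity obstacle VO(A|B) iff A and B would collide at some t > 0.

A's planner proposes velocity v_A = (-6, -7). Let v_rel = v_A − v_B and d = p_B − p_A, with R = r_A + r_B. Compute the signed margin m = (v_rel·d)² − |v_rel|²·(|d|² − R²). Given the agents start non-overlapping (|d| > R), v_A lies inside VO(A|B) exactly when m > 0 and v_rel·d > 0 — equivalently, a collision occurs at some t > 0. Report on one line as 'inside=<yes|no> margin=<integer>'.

d = (11, -2),  |d|² = 125;  R = 7+4 = 11,  c = 125−11² = 4
v_rel = (2, -1),  |v_rel|² = 5;  v_rel·d = (2)·(11) + (-1)·(-2) = 24
5·t² − 48·t + 4 = 0  ⇒  m = 24² − 5·4 = 556
m = 556 > 0,  v_rel·d = 24 > 0  ⇒  inside

inside=yes margin=556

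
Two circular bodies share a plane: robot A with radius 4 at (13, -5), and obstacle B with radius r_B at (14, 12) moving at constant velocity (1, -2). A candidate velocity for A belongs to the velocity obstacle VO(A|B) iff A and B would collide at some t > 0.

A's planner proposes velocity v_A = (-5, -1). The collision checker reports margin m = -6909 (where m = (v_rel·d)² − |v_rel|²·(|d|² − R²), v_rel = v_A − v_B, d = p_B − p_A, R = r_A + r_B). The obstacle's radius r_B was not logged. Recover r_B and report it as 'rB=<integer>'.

m = -6909
d = (1, 17);  v_rel = (-6, 1),  |v_rel|² = 37
v_rel×d = (-6)·(17) − (1)·(1) = -103
since m = R²·37 − (-103)²:  R² = (10609 + -6909) / 37 = 100
R = √100 = 10  ⇒  r_B = 10 − 4 = 6

rB=6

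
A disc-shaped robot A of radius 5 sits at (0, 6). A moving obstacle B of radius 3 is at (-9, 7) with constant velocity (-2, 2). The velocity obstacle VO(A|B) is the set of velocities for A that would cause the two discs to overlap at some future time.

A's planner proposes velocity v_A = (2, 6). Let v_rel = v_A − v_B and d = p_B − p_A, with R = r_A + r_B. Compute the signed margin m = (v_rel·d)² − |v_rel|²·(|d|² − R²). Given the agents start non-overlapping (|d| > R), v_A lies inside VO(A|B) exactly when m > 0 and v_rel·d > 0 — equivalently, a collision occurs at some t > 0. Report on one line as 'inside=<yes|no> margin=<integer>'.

d = (-9, 1),  |d|² = 82;  R = 5+3 = 8,  c = 82−8² = 18
v_rel = (4, 4),  |v_rel|² = 32;  v_rel·d = (4)·(-9) + (4)·(1) = -32
32·t² + 64·t + 18 = 0  ⇒  m = (-32)² − 32·18 = 448
m = 448 > 0,  v_rel·d = -32 < 0  ⇒  outside

inside=no margin=448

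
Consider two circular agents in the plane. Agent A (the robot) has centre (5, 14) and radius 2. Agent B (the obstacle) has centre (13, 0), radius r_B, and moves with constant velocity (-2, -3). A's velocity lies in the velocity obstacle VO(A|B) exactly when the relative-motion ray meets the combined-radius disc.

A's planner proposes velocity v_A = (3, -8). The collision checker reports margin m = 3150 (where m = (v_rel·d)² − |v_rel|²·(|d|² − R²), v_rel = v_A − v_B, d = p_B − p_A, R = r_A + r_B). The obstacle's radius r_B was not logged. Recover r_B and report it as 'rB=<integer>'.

m = 3150
d = (8, -14);  v_rel = (5, -5),  |v_rel|² = 50
v_rel×d = (5)·(-14) − (-5)·(8) = -30
since m = R²·50 − (-30)²:  R² = (900 + 3150) / 50 = 81
R = √81 = 9  ⇒  r_B = 9 − 2 = 7

rB=7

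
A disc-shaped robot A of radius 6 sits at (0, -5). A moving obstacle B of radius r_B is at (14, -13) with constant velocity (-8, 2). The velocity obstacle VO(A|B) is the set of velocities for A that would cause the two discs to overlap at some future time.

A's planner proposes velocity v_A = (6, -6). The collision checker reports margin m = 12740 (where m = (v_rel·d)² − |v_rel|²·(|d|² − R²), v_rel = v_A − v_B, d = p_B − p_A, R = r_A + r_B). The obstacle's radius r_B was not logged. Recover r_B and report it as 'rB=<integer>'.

m = 12740
d = (14, -8);  v_rel = (14, -8),  |v_rel|² = 260
v_rel×d = (14)·(-8) − (-8)·(14) = 0
since m = R²·260 − 0²:  R² = (0 + 12740) / 260 = 49
R = √49 = 7  ⇒  r_B = 7 − 6 = 1

rB=1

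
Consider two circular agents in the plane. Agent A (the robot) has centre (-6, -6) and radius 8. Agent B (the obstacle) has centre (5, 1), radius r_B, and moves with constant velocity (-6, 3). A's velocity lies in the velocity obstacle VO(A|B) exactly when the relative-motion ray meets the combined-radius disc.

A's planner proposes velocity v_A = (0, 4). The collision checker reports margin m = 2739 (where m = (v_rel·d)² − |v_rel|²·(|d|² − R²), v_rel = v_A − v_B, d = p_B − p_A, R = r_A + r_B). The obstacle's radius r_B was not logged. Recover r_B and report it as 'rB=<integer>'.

m = 2739
d = (11, 7);  v_rel = (6, 1),  |v_rel|² = 37
v_rel×d = (6)·(7) − (1)·(11) = 31
since m = R²·37 − 31²:  R² = (961 + 2739) / 37 = 100
R = √100 = 10  ⇒  r_B = 10 − 8 = 2

rB=2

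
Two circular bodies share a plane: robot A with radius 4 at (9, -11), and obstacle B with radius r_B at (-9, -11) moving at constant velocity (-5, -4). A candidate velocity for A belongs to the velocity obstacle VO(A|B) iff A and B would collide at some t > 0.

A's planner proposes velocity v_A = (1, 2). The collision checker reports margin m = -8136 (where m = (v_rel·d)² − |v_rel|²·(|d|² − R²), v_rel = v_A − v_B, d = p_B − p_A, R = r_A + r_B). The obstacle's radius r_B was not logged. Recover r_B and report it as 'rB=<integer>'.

m = -8136
d = (-18, 0);  v_rel = (6, 6),  |v_rel|² = 72
v_rel×d = (6)·(0) − (6)·(-18) = 108
since m = R²·72 − 108²:  R² = (11664 + -8136) / 72 = 49
R = √49 = 7  ⇒  r_B = 7 − 4 = 3

rB=3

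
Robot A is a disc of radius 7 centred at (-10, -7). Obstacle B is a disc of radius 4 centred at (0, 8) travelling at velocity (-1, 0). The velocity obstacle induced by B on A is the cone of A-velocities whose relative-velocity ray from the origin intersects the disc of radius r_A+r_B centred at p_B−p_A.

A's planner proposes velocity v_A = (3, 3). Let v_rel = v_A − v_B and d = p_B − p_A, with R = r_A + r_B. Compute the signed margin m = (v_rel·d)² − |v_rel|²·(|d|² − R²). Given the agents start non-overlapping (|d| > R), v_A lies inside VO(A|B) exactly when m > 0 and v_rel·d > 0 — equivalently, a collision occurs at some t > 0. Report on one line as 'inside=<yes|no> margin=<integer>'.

d = (10, 15),  |d|² = 325;  R = 7+4 = 11,  c = 325−11² = 204
v_rel = (4, 3),  |v_rel|² = 25;  v_rel·d = (4)·(10) + (3)·(15) = 85
25·t² − 170·t + 204 = 0  ⇒  m = 85² − 25·204 = 2125
m = 2125 > 0,  v_rel·d = 85 > 0  ⇒  inside

inside=yes margin=2125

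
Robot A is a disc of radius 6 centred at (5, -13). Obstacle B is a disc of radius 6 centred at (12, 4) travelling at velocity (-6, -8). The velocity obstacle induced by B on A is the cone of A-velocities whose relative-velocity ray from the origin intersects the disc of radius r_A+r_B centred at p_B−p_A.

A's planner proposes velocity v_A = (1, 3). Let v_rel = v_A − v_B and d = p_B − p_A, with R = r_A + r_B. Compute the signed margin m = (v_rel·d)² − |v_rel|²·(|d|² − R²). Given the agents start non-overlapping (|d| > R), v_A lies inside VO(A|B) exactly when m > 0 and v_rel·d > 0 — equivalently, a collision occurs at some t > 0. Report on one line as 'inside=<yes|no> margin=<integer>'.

d = (7, 17),  |d|² = 338;  R = 6+6 = 12,  c = 338−12² = 194
v_rel = (7, 11),  |v_rel|² = 170;  v_rel·d = (7)·(7) + (11)·(17) = 236
170·t² − 472·t + 194 = 0  ⇒  m = 236² − 170·194 = 22716
m = 22716 > 0,  v_rel·d = 236 > 0  ⇒  inside

inside=yes margin=22716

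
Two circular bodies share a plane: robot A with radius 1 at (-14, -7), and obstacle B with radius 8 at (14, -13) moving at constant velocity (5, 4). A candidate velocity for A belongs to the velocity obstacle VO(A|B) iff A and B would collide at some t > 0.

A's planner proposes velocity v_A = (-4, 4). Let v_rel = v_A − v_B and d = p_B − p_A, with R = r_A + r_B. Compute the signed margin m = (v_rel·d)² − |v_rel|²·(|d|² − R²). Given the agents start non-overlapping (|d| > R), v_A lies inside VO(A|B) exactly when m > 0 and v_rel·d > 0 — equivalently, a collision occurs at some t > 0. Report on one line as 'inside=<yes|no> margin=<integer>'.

d = (28, -6),  |d|² = 820;  R = 1+8 = 9,  c = 820−9² = 739
v_rel = (-9, 0),  |v_rel|² = 81;  v_rel·d = (-9)·(28) + (0)·(-6) = -252
81·t² + 504·t + 739 = 0  ⇒  m = (-252)² − 81·739 = 3645
m = 3645 > 0,  v_rel·d = -252 < 0  ⇒  outside

inside=no margin=3645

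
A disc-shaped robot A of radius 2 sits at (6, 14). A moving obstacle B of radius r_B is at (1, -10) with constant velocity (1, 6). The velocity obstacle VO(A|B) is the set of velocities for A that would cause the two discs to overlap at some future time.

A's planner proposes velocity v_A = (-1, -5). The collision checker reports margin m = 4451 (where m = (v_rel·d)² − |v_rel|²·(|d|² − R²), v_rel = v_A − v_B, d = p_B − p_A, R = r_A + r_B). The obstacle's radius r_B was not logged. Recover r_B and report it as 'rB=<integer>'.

m = 4451
d = (-5, -24);  v_rel = (-2, -11),  |v_rel|² = 125
v_rel×d = (-2)·(-24) − (-11)·(-5) = -7
since m = R²·125 − (-7)²:  R² = (49 + 4451) / 125 = 36
R = √36 = 6  ⇒  r_B = 6 − 2 = 4

rB=4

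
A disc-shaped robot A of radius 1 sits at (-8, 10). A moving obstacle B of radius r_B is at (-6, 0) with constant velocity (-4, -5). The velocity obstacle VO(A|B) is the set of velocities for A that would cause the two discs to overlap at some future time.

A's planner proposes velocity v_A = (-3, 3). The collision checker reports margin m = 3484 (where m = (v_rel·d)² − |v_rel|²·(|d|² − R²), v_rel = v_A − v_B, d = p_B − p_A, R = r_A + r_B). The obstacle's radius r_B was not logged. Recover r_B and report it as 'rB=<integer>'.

m = 3484
d = (2, -10);  v_rel = (1, 8),  |v_rel|² = 65
v_rel×d = (1)·(-10) − (8)·(2) = -26
since m = R²·65 − (-26)²:  R² = (676 + 3484) / 65 = 64
R = √64 = 8  ⇒  r_B = 8 − 1 = 7

rB=7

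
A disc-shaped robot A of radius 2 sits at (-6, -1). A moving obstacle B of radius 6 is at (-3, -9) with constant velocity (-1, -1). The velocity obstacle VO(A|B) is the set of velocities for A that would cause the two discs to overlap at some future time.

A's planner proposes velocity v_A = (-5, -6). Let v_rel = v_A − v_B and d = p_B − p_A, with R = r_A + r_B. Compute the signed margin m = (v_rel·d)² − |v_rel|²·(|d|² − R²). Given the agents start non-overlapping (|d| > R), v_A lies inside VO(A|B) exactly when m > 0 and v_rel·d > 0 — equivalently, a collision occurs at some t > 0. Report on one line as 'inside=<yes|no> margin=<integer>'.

d = (3, -8),  |d|² = 73;  R = 2+6 = 8,  c = 73−8² = 9
v_rel = (-4, -5),  |v_rel|² = 41;  v_rel·d = (-4)·(3) + (-5)·(-8) = 28
41·t² − 56·t + 9 = 0  ⇒  m = 28² − 41·9 = 415
m = 415 > 0,  v_rel·d = 28 > 0  ⇒  inside

inside=yes margin=415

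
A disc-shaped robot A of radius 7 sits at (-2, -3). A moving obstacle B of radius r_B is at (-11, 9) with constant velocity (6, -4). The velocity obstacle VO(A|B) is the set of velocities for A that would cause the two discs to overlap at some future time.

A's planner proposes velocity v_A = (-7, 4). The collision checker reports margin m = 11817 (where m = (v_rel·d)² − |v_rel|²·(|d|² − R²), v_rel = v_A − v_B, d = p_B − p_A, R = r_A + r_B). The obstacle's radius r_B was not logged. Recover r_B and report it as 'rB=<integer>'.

m = 11817
d = (-9, 12);  v_rel = (-13, 8),  |v_rel|² = 233
v_rel×d = (-13)·(12) − (8)·(-9) = -84
since m = R²·233 − (-84)²:  R² = (7056 + 11817) / 233 = 81
R = √81 = 9  ⇒  r_B = 9 − 7 = 2

rB=2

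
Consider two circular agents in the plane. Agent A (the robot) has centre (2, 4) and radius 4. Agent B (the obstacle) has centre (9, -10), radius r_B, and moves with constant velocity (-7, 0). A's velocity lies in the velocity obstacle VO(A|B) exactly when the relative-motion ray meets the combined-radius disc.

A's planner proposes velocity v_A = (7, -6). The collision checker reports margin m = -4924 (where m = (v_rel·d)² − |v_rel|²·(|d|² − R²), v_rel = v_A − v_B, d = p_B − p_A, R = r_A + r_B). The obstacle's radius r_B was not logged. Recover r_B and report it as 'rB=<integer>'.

m = -4924
d = (7, -14);  v_rel = (14, -6),  |v_rel|² = 232
v_rel×d = (14)·(-14) − (-6)·(7) = -154
since m = R²·232 − (-154)²:  R² = (23716 + -4924) / 232 = 81
R = √81 = 9  ⇒  r_B = 9 − 4 = 5

rB=5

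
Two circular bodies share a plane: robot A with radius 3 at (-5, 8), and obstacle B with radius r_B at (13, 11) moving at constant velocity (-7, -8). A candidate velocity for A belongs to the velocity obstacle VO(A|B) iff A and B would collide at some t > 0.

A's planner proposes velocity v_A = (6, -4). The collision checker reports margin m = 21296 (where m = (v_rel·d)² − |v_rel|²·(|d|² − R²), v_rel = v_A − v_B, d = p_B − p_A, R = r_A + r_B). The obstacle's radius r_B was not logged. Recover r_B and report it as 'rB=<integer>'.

m = 21296
d = (18, 3);  v_rel = (13, 4),  |v_rel|² = 185
v_rel×d = (13)·(3) − (4)·(18) = -33
since m = R²·185 − (-33)²:  R² = (1089 + 21296) / 185 = 121
R = √121 = 11  ⇒  r_B = 11 − 3 = 8

rB=8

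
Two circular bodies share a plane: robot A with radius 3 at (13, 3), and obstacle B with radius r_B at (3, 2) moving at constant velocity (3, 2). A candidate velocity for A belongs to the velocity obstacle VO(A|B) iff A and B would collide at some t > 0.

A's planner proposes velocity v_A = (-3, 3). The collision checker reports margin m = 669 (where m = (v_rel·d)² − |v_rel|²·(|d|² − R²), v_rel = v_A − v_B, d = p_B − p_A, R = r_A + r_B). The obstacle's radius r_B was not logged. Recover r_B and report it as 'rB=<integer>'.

m = 669
d = (-10, -1);  v_rel = (-6, 1),  |v_rel|² = 37
v_rel×d = (-6)·(-1) − (1)·(-10) = 16
since m = R²·37 − 16²:  R² = (256 + 669) / 37 = 25
R = √25 = 5  ⇒  r_B = 5 − 3 = 2

rB=2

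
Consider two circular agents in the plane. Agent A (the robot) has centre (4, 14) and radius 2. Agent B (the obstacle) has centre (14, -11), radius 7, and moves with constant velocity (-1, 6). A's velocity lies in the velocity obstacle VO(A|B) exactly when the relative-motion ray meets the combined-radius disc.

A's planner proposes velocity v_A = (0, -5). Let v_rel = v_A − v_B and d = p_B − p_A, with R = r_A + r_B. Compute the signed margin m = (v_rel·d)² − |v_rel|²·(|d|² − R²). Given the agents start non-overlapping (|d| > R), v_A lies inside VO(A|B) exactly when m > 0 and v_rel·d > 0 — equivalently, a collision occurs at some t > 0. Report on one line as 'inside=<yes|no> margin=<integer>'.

d = (10, -25),  |d|² = 725;  R = 2+7 = 9,  c = 725−9² = 644
v_rel = (1, -11),  |v_rel|² = 122;  v_rel·d = (1)·(10) + (-11)·(-25) = 285
122·t² − 570·t + 644 = 0  ⇒  m = 285² − 122·644 = 2657
m = 2657 > 0,  v_rel·d = 285 > 0  ⇒  inside

inside=yes margin=2657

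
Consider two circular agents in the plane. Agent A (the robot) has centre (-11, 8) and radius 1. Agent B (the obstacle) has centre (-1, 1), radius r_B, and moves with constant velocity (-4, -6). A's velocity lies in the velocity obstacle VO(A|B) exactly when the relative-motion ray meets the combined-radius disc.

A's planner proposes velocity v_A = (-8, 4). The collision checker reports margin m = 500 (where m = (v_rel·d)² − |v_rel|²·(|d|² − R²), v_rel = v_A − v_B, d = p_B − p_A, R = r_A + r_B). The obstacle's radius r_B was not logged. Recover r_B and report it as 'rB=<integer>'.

m = 500
d = (10, -7);  v_rel = (-4, 10),  |v_rel|² = 116
v_rel×d = (-4)·(-7) − (10)·(10) = -72
since m = R²·116 − (-72)²:  R² = (5184 + 500) / 116 = 49
R = √49 = 7  ⇒  r_B = 7 − 1 = 6

rB=6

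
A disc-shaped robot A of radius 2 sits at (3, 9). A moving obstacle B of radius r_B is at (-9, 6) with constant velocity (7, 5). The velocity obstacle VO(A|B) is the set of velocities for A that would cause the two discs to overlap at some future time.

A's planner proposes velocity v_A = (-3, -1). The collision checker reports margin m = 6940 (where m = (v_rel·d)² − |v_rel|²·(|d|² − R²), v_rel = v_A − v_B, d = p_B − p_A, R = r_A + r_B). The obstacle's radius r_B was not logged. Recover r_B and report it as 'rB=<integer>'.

m = 6940
d = (-12, -3);  v_rel = (-10, -6),  |v_rel|² = 136
v_rel×d = (-10)·(-3) − (-6)·(-12) = -42
since m = R²·136 − (-42)²:  R² = (1764 + 6940) / 136 = 64
R = √64 = 8  ⇒  r_B = 8 − 2 = 6

rB=6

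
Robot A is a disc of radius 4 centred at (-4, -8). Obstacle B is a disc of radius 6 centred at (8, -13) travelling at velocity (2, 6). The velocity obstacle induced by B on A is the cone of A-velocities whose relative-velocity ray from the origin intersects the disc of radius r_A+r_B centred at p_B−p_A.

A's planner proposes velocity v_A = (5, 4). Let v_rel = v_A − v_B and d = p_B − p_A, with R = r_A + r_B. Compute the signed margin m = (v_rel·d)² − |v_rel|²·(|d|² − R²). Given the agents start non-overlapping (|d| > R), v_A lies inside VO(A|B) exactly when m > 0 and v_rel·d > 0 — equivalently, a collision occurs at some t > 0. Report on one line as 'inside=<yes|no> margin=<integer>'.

d = (12, -5),  |d|² = 169;  R = 4+6 = 10,  c = 169−10² = 69
v_rel = (3, -2),  |v_rel|² = 13;  v_rel·d = (3)·(12) + (-2)·(-5) = 46
13·t² − 92·t + 69 = 0  ⇒  m = 46² − 13·69 = 1219
m = 1219 > 0,  v_rel·d = 46 > 0  ⇒  inside

inside=yes margin=1219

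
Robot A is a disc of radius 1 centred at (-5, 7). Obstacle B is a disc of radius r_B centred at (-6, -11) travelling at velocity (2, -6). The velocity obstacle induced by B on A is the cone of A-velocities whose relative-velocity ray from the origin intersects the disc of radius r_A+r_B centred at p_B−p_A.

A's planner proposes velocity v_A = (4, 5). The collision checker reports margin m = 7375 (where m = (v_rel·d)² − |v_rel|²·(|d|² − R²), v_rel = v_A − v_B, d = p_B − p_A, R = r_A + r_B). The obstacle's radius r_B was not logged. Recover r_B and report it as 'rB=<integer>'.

m = 7375
d = (-1, -18);  v_rel = (2, 11),  |v_rel|² = 125
v_rel×d = (2)·(-18) − (11)·(-1) = -25
since m = R²·125 − (-25)²:  R² = (625 + 7375) / 125 = 64
R = √64 = 8  ⇒  r_B = 8 − 1 = 7

rB=7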